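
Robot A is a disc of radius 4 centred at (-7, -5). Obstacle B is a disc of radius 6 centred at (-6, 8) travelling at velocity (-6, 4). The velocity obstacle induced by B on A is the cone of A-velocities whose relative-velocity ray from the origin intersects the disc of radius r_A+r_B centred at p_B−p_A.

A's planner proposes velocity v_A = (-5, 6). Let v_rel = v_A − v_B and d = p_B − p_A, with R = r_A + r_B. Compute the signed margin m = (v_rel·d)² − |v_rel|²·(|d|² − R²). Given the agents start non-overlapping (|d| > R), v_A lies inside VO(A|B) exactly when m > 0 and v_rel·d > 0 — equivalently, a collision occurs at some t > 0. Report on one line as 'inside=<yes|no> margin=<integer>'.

d = (1, 13),  |d|² = 170;  R = 4+6 = 10,  c = 170−10² = 70
v_rel = (1, 2),  |v_rel|² = 5;  v_rel·d = (1)·(1) + (2)·(13) = 27
5·t² − 54·t + 70 = 0  ⇒  m = 27² − 5·70 = 379
m = 379 > 0,  v_rel·d = 27 > 0  ⇒  inside

inside=yes margin=379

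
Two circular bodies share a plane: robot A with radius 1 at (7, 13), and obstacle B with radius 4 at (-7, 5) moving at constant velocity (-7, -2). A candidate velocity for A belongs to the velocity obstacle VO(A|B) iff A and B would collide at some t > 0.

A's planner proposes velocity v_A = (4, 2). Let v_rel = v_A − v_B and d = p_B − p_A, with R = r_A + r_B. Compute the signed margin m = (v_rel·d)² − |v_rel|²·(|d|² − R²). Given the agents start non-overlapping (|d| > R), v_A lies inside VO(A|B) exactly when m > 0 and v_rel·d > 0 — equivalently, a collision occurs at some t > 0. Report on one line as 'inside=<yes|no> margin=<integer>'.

d = (-14, -8),  |d|² = 260;  R = 1+4 = 5,  c = 260−5² = 235
v_rel = (11, 4),  |v_rel|² = 137;  v_rel·d = (11)·(-14) + (4)·(-8) = -186
137·t² + 372·t + 235 = 0  ⇒  m = (-186)² − 137·235 = 2401
m = 2401 > 0,  v_rel·d = -186 < 0  ⇒  outside

inside=no margin=2401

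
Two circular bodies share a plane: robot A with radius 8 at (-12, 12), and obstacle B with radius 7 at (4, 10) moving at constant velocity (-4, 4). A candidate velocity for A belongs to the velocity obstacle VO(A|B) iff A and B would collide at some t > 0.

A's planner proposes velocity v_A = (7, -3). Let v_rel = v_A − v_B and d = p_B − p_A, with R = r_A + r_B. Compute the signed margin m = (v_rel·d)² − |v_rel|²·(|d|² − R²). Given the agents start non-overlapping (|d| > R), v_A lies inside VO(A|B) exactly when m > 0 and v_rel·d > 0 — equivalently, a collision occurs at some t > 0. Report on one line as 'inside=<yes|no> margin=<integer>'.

d = (16, -2),  |d|² = 260;  R = 8+7 = 15,  c = 260−15² = 35
v_rel = (11, -7),  |v_rel|² = 170;  v_rel·d = (11)·(16) + (-7)·(-2) = 190
170·t² − 380·t + 35 = 0  ⇒  m = 190² − 170·35 = 30150
m = 30150 > 0,  v_rel·d = 190 > 0  ⇒  inside

inside=yes margin=30150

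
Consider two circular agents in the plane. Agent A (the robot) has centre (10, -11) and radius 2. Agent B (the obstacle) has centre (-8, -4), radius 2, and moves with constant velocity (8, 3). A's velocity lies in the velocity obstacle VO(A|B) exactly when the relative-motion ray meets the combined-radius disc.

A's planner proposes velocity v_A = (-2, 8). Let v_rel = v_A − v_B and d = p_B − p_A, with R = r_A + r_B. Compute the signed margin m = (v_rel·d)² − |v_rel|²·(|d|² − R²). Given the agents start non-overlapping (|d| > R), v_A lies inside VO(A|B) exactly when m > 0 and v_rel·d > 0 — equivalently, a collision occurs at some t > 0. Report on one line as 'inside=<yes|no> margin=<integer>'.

d = (-18, 7),  |d|² = 373;  R = 2+2 = 4,  c = 373−4² = 357
v_rel = (-10, 5),  |v_rel|² = 125;  v_rel·d = (-10)·(-18) + (5)·(7) = 215
125·t² − 430·t + 357 = 0  ⇒  m = 215² − 125·357 = 1600
m = 1600 > 0,  v_rel·d = 215 > 0  ⇒  inside

inside=yes margin=1600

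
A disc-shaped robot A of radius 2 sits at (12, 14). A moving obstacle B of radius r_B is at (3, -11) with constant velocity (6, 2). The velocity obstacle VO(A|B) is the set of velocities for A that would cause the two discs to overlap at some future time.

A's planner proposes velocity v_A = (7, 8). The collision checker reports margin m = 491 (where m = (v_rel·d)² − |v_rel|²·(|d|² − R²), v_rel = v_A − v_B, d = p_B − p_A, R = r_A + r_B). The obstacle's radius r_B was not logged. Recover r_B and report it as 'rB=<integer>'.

m = 491
d = (-9, -25);  v_rel = (1, 6),  |v_rel|² = 37
v_rel×d = (1)·(-25) − (6)·(-9) = 29
since m = R²·37 − 29²:  R² = (841 + 491) / 37 = 36
R = √36 = 6  ⇒  r_B = 6 − 2 = 4

rB=4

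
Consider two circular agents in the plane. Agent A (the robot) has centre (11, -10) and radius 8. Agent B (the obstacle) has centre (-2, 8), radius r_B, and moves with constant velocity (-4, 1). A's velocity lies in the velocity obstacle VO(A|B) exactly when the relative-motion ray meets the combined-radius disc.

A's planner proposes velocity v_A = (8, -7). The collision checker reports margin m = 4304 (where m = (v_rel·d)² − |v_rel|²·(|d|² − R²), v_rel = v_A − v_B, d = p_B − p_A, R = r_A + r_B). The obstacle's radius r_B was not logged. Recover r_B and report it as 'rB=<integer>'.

m = 4304
d = (-13, 18);  v_rel = (12, -8),  |v_rel|² = 208
v_rel×d = (12)·(18) − (-8)·(-13) = 112
since m = R²·208 − 112²:  R² = (12544 + 4304) / 208 = 81
R = √81 = 9  ⇒  r_B = 9 − 8 = 1

rB=1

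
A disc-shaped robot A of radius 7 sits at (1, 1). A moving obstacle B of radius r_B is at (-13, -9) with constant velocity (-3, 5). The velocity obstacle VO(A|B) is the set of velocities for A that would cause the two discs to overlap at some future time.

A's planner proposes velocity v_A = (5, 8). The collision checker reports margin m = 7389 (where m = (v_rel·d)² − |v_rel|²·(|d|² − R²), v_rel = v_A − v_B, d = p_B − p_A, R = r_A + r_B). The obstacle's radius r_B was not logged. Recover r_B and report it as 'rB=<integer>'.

m = 7389
d = (-14, -10);  v_rel = (8, 3),  |v_rel|² = 73
v_rel×d = (8)·(-10) − (3)·(-14) = -38
since m = R²·73 − (-38)²:  R² = (1444 + 7389) / 73 = 121
R = √121 = 11  ⇒  r_B = 11 − 7 = 4

rB=4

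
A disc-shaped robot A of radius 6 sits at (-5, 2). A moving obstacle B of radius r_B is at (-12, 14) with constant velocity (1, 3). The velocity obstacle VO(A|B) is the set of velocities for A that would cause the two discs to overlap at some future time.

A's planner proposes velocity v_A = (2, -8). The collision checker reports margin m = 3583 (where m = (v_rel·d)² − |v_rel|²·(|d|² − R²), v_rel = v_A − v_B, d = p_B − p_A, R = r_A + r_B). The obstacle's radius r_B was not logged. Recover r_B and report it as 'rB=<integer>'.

m = 3583
d = (-7, 12);  v_rel = (1, -11),  |v_rel|² = 122
v_rel×d = (1)·(12) − (-11)·(-7) = -65
since m = R²·122 − (-65)²:  R² = (4225 + 3583) / 122 = 64
R = √64 = 8  ⇒  r_B = 8 − 6 = 2

rB=2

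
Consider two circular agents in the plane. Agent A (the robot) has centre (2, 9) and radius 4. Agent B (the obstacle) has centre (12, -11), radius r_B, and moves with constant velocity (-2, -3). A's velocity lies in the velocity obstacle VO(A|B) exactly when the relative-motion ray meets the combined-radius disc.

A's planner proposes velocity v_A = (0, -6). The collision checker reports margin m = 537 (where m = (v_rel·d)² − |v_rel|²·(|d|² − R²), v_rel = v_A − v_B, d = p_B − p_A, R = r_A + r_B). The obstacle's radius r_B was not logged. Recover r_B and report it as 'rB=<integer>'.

m = 537
d = (10, -20);  v_rel = (2, -3),  |v_rel|² = 13
v_rel×d = (2)·(-20) − (-3)·(10) = -10
since m = R²·13 − (-10)²:  R² = (100 + 537) / 13 = 49
R = √49 = 7  ⇒  r_B = 7 − 4 = 3

rB=3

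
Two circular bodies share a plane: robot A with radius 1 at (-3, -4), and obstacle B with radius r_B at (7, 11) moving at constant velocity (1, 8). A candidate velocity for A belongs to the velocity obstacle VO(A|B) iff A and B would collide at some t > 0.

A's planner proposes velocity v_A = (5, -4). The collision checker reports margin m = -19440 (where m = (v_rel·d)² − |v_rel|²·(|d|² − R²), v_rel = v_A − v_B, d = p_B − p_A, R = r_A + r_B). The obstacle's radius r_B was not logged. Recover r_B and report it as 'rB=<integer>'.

m = -19440
d = (10, 15);  v_rel = (4, -12),  |v_rel|² = 160
v_rel×d = (4)·(15) − (-12)·(10) = 180
since m = R²·160 − 180²:  R² = (32400 + -19440) / 160 = 81
R = √81 = 9  ⇒  r_B = 9 − 1 = 8

rB=8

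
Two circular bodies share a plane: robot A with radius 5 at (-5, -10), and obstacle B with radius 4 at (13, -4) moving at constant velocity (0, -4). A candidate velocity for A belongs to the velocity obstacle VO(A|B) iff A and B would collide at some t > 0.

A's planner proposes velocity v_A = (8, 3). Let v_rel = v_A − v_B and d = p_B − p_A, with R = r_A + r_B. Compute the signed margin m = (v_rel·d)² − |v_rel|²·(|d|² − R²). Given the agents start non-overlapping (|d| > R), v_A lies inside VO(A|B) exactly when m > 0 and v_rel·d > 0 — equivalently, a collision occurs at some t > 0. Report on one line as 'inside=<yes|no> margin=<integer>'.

d = (18, 6),  |d|² = 360;  R = 5+4 = 9,  c = 360−9² = 279
v_rel = (8, 7),  |v_rel|² = 113;  v_rel·d = (8)·(18) + (7)·(6) = 186
113·t² − 372·t + 279 = 0  ⇒  m = 186² − 113·279 = 3069
m = 3069 > 0,  v_rel·d = 186 > 0  ⇒  inside

inside=yes margin=3069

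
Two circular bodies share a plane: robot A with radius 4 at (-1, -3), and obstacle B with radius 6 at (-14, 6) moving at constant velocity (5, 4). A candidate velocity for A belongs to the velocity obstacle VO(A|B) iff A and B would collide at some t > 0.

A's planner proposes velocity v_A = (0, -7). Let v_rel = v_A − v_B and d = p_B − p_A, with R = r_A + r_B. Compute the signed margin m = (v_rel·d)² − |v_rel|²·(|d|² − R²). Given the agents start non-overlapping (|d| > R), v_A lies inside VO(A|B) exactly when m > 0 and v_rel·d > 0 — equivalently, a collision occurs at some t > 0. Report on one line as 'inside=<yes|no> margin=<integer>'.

d = (-13, 9),  |d|² = 250;  R = 4+6 = 10,  c = 250−10² = 150
v_rel = (-5, -11),  |v_rel|² = 146;  v_rel·d = (-5)·(-13) + (-11)·(9) = -34
146·t² + 68·t + 150 = 0  ⇒  m = (-34)² − 146·150 = -20744
m = -20744 < 0,  v_rel·d = -34 < 0  ⇒  outside

inside=no margin=-20744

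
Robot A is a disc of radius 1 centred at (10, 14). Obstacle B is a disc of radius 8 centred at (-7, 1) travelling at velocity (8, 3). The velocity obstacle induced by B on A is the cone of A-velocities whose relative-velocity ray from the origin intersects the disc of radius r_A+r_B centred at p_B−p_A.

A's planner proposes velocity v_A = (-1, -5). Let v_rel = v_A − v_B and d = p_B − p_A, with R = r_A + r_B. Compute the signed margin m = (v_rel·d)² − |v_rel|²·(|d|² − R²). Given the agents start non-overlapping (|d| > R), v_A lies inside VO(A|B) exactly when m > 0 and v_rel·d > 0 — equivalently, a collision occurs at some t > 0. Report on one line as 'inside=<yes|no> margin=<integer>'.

d = (-17, -13),  |d|² = 458;  R = 1+8 = 9,  c = 458−9² = 377
v_rel = (-9, -8),  |v_rel|² = 145;  v_rel·d = (-9)·(-17) + (-8)·(-13) = 257
145·t² − 514·t + 377 = 0  ⇒  m = 257² − 145·377 = 11384
m = 11384 > 0,  v_rel·d = 257 > 0  ⇒  inside

inside=yes margin=11384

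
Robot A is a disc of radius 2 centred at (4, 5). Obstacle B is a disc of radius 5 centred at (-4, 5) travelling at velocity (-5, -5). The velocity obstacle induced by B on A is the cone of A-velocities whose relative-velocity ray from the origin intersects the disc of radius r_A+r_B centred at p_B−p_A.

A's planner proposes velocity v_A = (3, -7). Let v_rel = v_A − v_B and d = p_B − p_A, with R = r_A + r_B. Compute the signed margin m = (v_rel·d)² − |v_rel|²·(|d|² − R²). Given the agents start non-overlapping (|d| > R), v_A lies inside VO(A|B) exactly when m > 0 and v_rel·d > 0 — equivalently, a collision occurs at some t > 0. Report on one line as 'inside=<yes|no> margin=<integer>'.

d = (-8, 0),  |d|² = 64;  R = 2+5 = 7,  c = 64−7² = 15
v_rel = (8, -2),  |v_rel|² = 68;  v_rel·d = (8)·(-8) + (-2)·(0) = -64
68·t² + 128·t + 15 = 0  ⇒  m = (-64)² − 68·15 = 3076
m = 3076 > 0,  v_rel·d = -64 < 0  ⇒  outside

inside=no margin=3076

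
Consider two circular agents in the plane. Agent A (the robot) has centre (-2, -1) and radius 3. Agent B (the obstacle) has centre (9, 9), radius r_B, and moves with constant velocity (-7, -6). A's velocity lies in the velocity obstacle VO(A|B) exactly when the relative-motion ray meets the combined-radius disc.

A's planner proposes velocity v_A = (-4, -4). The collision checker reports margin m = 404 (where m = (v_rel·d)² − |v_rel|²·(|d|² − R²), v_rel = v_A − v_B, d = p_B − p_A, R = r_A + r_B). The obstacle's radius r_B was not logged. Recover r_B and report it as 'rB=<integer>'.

m = 404
d = (11, 10);  v_rel = (3, 2),  |v_rel|² = 13
v_rel×d = (3)·(10) − (2)·(11) = 8
since m = R²·13 − 8²:  R² = (64 + 404) / 13 = 36
R = √36 = 6  ⇒  r_B = 6 − 3 = 3

rB=3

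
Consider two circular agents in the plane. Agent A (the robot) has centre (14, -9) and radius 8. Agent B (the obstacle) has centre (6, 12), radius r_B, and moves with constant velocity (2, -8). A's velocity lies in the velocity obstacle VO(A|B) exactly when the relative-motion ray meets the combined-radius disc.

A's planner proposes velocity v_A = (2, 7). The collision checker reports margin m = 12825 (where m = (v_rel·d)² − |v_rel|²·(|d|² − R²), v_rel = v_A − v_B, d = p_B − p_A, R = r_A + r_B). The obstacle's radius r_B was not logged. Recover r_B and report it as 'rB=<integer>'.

m = 12825
d = (-8, 21);  v_rel = (0, 15),  |v_rel|² = 225
v_rel×d = (0)·(21) − (15)·(-8) = 120
since m = R²·225 − 120²:  R² = (14400 + 12825) / 225 = 121
R = √121 = 11  ⇒  r_B = 11 − 8 = 3

rB=3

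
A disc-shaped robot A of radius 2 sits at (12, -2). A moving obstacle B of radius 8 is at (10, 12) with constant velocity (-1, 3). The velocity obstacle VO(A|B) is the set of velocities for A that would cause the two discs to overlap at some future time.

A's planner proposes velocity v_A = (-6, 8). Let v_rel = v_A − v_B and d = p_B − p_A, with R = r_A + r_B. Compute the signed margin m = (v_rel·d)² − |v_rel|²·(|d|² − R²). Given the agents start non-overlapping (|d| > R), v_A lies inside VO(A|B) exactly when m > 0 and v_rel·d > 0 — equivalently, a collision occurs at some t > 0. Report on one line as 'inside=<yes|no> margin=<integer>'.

d = (-2, 14),  |d|² = 200;  R = 2+8 = 10,  c = 200−10² = 100
v_rel = (-5, 5),  |v_rel|² = 50;  v_rel·d = (-5)·(-2) + (5)·(14) = 80
50·t² − 160·t + 100 = 0  ⇒  m = 80² − 50·100 = 1400
m = 1400 > 0,  v_rel·d = 80 > 0  ⇒  inside

inside=yes margin=1400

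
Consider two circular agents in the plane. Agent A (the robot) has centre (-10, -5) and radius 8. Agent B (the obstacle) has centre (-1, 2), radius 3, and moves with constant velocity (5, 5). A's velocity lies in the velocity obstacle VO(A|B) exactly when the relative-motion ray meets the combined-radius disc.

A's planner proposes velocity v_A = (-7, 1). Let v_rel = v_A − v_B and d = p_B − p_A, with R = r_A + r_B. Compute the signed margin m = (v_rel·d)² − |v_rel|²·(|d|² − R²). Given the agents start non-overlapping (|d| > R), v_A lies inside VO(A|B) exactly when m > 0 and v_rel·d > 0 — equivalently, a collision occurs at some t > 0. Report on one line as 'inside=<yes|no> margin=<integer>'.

d = (9, 7),  |d|² = 130;  R = 8+3 = 11,  c = 130−11² = 9
v_rel = (-12, -4),  |v_rel|² = 160;  v_rel·d = (-12)·(9) + (-4)·(7) = -136
160·t² + 272·t + 9 = 0  ⇒  m = (-136)² − 160·9 = 17056
m = 17056 > 0,  v_rel·d = -136 < 0  ⇒  outside

inside=no margin=17056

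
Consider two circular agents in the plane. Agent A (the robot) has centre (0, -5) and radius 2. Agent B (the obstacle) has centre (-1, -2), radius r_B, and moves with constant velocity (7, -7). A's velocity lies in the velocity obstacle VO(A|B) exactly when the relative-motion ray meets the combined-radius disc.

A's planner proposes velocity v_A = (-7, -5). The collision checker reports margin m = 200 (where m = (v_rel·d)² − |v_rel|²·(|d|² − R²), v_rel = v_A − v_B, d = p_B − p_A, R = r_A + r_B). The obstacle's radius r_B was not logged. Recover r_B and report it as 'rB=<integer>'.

m = 200
d = (-1, 3);  v_rel = (-14, 2),  |v_rel|² = 200
v_rel×d = (-14)·(3) − (2)·(-1) = -40
since m = R²·200 − (-40)²:  R² = (1600 + 200) / 200 = 9
R = √9 = 3  ⇒  r_B = 3 − 2 = 1

rB=1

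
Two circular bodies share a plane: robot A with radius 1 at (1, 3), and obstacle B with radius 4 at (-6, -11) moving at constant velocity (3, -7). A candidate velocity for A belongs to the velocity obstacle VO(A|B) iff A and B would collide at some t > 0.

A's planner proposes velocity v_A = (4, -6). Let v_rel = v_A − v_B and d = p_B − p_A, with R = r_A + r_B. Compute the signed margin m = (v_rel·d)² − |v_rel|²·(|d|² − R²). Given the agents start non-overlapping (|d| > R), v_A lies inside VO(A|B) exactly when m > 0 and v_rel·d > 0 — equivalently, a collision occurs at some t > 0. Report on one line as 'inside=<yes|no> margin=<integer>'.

d = (-7, -14),  |d|² = 245;  R = 1+4 = 5,  c = 245−5² = 220
v_rel = (1, 1),  |v_rel|² = 2;  v_rel·d = (1)·(-7) + (1)·(-14) = -21
2·t² + 42·t + 220 = 0  ⇒  m = (-21)² − 2·220 = 1
m = 1 > 0,  v_rel·d = -21 < 0  ⇒  outside

inside=no margin=1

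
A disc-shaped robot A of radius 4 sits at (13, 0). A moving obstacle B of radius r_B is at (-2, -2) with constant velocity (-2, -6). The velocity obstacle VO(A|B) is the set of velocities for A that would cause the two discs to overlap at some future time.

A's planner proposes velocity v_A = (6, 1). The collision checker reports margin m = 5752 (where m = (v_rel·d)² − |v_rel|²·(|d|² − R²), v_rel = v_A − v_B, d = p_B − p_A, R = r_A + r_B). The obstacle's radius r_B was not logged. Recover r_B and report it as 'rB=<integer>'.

m = 5752
d = (-15, -2);  v_rel = (8, 7),  |v_rel|² = 113
v_rel×d = (8)·(-2) − (7)·(-15) = 89
since m = R²·113 − 89²:  R² = (7921 + 5752) / 113 = 121
R = √121 = 11  ⇒  r_B = 11 − 4 = 7

rB=7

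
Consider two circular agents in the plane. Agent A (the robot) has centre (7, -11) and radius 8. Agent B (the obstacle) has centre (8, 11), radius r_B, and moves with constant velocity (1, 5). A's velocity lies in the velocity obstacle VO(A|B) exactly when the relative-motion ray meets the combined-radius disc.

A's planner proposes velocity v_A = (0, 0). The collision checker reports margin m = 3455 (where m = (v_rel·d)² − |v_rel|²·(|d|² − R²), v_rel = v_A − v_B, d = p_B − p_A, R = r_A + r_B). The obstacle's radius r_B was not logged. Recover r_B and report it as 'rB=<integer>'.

m = 3455
d = (1, 22);  v_rel = (-1, -5),  |v_rel|² = 26
v_rel×d = (-1)·(22) − (-5)·(1) = -17
since m = R²·26 − (-17)²:  R² = (289 + 3455) / 26 = 144
R = √144 = 12  ⇒  r_B = 12 − 8 = 4

rB=4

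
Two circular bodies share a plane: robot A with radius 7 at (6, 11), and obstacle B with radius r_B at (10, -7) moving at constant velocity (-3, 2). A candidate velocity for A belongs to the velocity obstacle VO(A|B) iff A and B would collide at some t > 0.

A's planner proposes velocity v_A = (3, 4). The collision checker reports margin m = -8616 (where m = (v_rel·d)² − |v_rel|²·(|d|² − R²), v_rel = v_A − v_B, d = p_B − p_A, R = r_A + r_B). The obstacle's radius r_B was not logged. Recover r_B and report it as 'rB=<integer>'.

m = -8616
d = (4, -18);  v_rel = (6, 2),  |v_rel|² = 40
v_rel×d = (6)·(-18) − (2)·(4) = -116
since m = R²·40 − (-116)²:  R² = (13456 + -8616) / 40 = 121
R = √121 = 11  ⇒  r_B = 11 − 7 = 4

rB=4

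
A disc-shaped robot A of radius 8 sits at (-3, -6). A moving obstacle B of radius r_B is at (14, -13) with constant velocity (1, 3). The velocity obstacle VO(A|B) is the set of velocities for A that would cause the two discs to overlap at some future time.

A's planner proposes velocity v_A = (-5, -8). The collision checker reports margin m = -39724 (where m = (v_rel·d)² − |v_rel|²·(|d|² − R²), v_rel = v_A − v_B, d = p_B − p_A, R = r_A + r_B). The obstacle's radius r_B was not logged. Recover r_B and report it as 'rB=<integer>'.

m = -39724
d = (17, -7);  v_rel = (-6, -11),  |v_rel|² = 157
v_rel×d = (-6)·(-7) − (-11)·(17) = 229
since m = R²·157 − 229²:  R² = (52441 + -39724) / 157 = 81
R = √81 = 9  ⇒  r_B = 9 − 8 = 1

rB=1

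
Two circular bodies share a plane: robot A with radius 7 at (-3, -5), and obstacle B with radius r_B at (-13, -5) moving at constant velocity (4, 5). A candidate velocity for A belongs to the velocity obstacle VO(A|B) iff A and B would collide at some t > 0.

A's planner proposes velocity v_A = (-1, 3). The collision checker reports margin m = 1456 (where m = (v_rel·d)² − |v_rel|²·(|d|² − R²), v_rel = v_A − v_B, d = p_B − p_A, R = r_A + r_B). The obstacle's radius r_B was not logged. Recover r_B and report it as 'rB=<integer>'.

m = 1456
d = (-10, 0);  v_rel = (-5, -2),  |v_rel|² = 29
v_rel×d = (-5)·(0) − (-2)·(-10) = -20
since m = R²·29 − (-20)²:  R² = (400 + 1456) / 29 = 64
R = √64 = 8  ⇒  r_B = 8 − 7 = 1

rB=1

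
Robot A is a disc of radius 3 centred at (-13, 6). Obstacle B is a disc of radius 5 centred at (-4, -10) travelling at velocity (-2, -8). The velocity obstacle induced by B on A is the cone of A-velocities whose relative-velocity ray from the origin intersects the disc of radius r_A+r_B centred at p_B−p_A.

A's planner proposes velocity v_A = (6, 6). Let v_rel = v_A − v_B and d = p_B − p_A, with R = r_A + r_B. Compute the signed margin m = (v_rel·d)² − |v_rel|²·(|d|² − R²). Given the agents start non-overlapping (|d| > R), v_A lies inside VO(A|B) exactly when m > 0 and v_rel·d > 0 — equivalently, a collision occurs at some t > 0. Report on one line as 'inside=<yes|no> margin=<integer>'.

d = (9, -16),  |d|² = 337;  R = 3+5 = 8,  c = 337−8² = 273
v_rel = (8, 14),  |v_rel|² = 260;  v_rel·d = (8)·(9) + (14)·(-16) = -152
260·t² + 304·t + 273 = 0  ⇒  m = (-152)² − 260·273 = -47876
m = -47876 < 0,  v_rel·d = -152 < 0  ⇒  outside

inside=no margin=-47876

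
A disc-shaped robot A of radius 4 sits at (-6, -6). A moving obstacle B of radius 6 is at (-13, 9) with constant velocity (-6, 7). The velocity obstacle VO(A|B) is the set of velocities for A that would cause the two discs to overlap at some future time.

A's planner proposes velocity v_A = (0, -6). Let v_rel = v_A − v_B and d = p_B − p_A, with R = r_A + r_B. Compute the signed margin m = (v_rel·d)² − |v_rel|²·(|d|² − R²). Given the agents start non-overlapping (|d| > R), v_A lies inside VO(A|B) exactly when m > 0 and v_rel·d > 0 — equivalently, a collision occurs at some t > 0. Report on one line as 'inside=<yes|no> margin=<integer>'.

d = (-7, 15),  |d|² = 274;  R = 4+6 = 10,  c = 274−10² = 174
v_rel = (6, -13),  |v_rel|² = 205;  v_rel·d = (6)·(-7) + (-13)·(15) = -237
205·t² + 474·t + 174 = 0  ⇒  m = (-237)² − 205·174 = 20499
m = 20499 > 0,  v_rel·d = -237 < 0  ⇒  outside

inside=no margin=20499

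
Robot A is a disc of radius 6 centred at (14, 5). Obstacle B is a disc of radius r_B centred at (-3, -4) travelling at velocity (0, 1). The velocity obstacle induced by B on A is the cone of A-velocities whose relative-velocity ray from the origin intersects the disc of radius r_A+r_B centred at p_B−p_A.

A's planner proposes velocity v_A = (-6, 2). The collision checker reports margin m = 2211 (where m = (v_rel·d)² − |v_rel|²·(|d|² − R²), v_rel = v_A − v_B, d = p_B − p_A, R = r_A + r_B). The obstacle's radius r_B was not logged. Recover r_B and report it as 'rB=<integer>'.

m = 2211
d = (-17, -9);  v_rel = (-6, 1),  |v_rel|² = 37
v_rel×d = (-6)·(-9) − (1)·(-17) = 71
since m = R²·37 − 71²:  R² = (5041 + 2211) / 37 = 196
R = √196 = 14  ⇒  r_B = 14 − 6 = 8

rB=8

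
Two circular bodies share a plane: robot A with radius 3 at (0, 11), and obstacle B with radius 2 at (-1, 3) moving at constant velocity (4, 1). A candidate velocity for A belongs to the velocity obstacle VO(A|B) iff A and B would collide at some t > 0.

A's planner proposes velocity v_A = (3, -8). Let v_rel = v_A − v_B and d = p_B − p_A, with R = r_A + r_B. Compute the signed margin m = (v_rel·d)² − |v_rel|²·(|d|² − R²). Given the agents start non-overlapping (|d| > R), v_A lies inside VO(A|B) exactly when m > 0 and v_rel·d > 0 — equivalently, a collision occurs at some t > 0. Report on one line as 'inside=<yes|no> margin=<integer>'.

d = (-1, -8),  |d|² = 65;  R = 3+2 = 5,  c = 65−5² = 40
v_rel = (-1, -9),  |v_rel|² = 82;  v_rel·d = (-1)·(-1) + (-9)·(-8) = 73
82·t² − 146·t + 40 = 0  ⇒  m = 73² − 82·40 = 2049
m = 2049 > 0,  v_rel·d = 73 > 0  ⇒  inside

inside=yes margin=2049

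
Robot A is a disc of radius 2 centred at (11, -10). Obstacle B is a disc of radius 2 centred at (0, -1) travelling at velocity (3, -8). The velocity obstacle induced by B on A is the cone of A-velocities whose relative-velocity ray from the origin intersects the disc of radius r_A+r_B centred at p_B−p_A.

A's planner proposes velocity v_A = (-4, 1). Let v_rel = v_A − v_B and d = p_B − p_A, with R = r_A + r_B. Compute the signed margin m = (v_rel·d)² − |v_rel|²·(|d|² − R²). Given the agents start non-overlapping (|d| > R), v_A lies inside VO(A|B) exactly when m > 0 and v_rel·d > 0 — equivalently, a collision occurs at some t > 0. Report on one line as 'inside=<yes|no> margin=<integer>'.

d = (-11, 9),  |d|² = 202;  R = 2+2 = 4,  c = 202−4² = 186
v_rel = (-7, 9),  |v_rel|² = 130;  v_rel·d = (-7)·(-11) + (9)·(9) = 158
130·t² − 316·t + 186 = 0  ⇒  m = 158² − 130·186 = 784
m = 784 > 0,  v_rel·d = 158 > 0  ⇒  inside

inside=yes margin=784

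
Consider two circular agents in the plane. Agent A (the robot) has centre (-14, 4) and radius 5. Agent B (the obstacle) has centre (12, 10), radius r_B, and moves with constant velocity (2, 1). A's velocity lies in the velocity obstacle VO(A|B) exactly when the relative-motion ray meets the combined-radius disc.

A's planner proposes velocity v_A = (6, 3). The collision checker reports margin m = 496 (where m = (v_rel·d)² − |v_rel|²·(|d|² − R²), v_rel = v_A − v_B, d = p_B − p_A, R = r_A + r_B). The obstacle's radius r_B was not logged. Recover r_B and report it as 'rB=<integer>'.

m = 496
d = (26, 6);  v_rel = (4, 2),  |v_rel|² = 20
v_rel×d = (4)·(6) − (2)·(26) = -28
since m = R²·20 − (-28)²:  R² = (784 + 496) / 20 = 64
R = √64 = 8  ⇒  r_B = 8 − 5 = 3

rB=3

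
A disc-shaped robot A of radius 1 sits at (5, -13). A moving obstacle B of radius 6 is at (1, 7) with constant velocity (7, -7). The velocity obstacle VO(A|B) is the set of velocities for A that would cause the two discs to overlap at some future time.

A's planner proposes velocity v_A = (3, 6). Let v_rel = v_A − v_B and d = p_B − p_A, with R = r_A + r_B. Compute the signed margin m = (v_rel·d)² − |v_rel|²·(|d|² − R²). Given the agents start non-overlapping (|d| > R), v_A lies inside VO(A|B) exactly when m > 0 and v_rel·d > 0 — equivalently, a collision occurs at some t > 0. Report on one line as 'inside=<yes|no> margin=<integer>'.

d = (-4, 20),  |d|² = 416;  R = 1+6 = 7,  c = 416−7² = 367
v_rel = (-4, 13),  |v_rel|² = 185;  v_rel·d = (-4)·(-4) + (13)·(20) = 276
185·t² − 552·t + 367 = 0  ⇒  m = 276² − 185·367 = 8281
m = 8281 > 0,  v_rel·d = 276 > 0  ⇒  inside

inside=yes margin=8281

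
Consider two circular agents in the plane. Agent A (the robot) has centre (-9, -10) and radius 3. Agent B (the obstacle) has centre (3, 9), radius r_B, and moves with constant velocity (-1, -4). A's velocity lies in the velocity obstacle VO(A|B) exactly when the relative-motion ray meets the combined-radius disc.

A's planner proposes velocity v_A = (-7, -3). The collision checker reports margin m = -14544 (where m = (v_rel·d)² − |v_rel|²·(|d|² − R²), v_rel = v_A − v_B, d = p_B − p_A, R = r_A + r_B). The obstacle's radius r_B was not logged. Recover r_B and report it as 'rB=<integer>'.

m = -14544
d = (12, 19);  v_rel = (-6, 1),  |v_rel|² = 37
v_rel×d = (-6)·(19) − (1)·(12) = -126
since m = R²·37 − (-126)²:  R² = (15876 + -14544) / 37 = 36
R = √36 = 6  ⇒  r_B = 6 − 3 = 3

rB=3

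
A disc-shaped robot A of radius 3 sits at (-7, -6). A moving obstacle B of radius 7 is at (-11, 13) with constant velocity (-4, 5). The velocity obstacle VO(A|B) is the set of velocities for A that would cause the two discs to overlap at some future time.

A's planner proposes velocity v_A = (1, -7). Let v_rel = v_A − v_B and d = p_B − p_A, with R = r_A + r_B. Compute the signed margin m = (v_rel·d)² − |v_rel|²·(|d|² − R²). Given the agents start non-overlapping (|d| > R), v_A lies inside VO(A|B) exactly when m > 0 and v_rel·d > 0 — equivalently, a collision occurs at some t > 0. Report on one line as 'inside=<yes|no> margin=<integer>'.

d = (-4, 19),  |d|² = 377;  R = 3+7 = 10,  c = 377−10² = 277
v_rel = (5, -12),  |v_rel|² = 169;  v_rel·d = (5)·(-4) + (-12)·(19) = -248
169·t² + 496·t + 277 = 0  ⇒  m = (-248)² − 169·277 = 14691
m = 14691 > 0,  v_rel·d = -248 < 0  ⇒  outside

inside=no margin=14691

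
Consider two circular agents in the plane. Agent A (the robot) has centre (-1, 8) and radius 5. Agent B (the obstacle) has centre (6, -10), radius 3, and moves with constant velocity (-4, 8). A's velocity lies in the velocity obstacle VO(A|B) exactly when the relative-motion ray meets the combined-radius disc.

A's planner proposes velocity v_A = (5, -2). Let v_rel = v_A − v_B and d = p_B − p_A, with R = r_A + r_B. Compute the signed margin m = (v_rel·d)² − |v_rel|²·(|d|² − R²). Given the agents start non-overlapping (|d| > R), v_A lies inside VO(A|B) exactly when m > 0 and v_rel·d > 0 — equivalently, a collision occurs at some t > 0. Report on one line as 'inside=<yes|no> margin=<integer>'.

d = (7, -18),  |d|² = 373;  R = 5+3 = 8,  c = 373−8² = 309
v_rel = (9, -10),  |v_rel|² = 181;  v_rel·d = (9)·(7) + (-10)·(-18) = 243
181·t² − 486·t + 309 = 0  ⇒  m = 243² − 181·309 = 3120
m = 3120 > 0,  v_rel·d = 243 > 0  ⇒  inside

inside=yes margin=3120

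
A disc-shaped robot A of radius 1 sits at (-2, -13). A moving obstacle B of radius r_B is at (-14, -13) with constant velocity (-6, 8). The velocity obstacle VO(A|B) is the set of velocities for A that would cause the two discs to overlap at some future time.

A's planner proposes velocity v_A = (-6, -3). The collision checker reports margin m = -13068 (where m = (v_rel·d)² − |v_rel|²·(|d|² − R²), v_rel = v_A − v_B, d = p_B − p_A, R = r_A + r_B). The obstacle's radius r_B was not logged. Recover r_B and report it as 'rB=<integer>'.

m = -13068
d = (-12, 0);  v_rel = (0, -11),  |v_rel|² = 121
v_rel×d = (0)·(0) − (-11)·(-12) = -132
since m = R²·121 − (-132)²:  R² = (17424 + -13068) / 121 = 36
R = √36 = 6  ⇒  r_B = 6 − 1 = 5

rB=5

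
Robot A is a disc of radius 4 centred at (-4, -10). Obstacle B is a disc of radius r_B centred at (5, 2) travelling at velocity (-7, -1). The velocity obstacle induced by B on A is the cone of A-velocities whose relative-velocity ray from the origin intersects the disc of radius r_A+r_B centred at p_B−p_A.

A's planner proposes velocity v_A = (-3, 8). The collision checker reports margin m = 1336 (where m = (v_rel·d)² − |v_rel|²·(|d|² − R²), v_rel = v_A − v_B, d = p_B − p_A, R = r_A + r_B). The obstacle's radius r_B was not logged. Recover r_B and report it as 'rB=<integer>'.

m = 1336
d = (9, 12);  v_rel = (4, 9),  |v_rel|² = 97
v_rel×d = (4)·(12) − (9)·(9) = -33
since m = R²·97 − (-33)²:  R² = (1089 + 1336) / 97 = 25
R = √25 = 5  ⇒  r_B = 5 − 4 = 1

rB=1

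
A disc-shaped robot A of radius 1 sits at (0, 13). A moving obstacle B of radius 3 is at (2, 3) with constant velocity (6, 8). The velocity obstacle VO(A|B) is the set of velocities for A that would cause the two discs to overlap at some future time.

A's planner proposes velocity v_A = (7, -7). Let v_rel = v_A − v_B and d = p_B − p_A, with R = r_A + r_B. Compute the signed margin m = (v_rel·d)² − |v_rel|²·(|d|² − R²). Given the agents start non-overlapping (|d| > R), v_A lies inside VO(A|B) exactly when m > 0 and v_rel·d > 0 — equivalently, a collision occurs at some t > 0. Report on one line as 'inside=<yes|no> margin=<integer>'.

d = (2, -10),  |d|² = 104;  R = 1+3 = 4,  c = 104−4² = 88
v_rel = (1, -15),  |v_rel|² = 226;  v_rel·d = (1)·(2) + (-15)·(-10) = 152
226·t² − 304·t + 88 = 0  ⇒  m = 152² − 226·88 = 3216
m = 3216 > 0,  v_rel·d = 152 > 0  ⇒  inside

inside=yes margin=3216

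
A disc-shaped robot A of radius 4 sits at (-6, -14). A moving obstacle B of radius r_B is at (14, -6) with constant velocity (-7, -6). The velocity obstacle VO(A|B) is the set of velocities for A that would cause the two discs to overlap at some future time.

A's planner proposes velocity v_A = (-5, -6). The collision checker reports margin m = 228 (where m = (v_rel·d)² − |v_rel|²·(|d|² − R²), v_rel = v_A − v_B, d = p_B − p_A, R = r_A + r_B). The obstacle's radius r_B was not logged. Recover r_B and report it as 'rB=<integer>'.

m = 228
d = (20, 8);  v_rel = (2, 0),  |v_rel|² = 4
v_rel×d = (2)·(8) − (0)·(20) = 16
since m = R²·4 − 16²:  R² = (256 + 228) / 4 = 121
R = √121 = 11  ⇒  r_B = 11 − 4 = 7

rB=7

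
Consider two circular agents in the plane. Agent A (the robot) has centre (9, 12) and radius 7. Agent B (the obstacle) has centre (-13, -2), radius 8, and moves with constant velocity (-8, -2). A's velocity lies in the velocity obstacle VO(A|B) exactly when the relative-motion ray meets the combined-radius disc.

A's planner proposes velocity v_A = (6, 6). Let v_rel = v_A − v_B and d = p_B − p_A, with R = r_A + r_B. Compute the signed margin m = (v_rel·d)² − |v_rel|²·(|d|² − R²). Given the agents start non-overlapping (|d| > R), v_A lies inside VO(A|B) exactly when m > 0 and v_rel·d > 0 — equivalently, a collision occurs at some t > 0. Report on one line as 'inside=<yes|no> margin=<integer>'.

d = (-22, -14),  |d|² = 680;  R = 7+8 = 15,  c = 680−15² = 455
v_rel = (14, 8),  |v_rel|² = 260;  v_rel·d = (14)·(-22) + (8)·(-14) = -420
260·t² + 840·t + 455 = 0  ⇒  m = (-420)² − 260·455 = 58100
m = 58100 > 0,  v_rel·d = -420 < 0  ⇒  outside

inside=no margin=58100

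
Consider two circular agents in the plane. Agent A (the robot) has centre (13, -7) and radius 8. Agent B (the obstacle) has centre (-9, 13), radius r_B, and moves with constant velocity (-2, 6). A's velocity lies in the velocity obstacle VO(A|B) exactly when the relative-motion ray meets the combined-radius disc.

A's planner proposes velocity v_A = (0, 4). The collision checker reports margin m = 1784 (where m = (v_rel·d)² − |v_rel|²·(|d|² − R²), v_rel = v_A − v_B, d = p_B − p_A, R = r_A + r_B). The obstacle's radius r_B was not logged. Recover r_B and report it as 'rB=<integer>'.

m = 1784
d = (-22, 20);  v_rel = (2, -2),  |v_rel|² = 8
v_rel×d = (2)·(20) − (-2)·(-22) = -4
since m = R²·8 − (-4)²:  R² = (16 + 1784) / 8 = 225
R = √225 = 15  ⇒  r_B = 15 − 8 = 7

rB=7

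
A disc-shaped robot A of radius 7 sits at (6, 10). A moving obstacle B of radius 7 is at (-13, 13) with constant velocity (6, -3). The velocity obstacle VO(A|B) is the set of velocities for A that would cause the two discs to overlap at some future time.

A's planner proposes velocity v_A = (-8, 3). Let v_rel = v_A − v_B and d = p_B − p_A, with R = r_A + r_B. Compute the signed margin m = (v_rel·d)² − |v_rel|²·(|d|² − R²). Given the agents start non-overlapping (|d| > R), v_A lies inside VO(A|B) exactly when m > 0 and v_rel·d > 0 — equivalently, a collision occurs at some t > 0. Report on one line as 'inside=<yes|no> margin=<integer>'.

d = (-19, 3),  |d|² = 370;  R = 7+7 = 14,  c = 370−14² = 174
v_rel = (-14, 6),  |v_rel|² = 232;  v_rel·d = (-14)·(-19) + (6)·(3) = 284
232·t² − 568·t + 174 = 0  ⇒  m = 284² − 232·174 = 40288
m = 40288 > 0,  v_rel·d = 284 > 0  ⇒  inside

inside=yes margin=40288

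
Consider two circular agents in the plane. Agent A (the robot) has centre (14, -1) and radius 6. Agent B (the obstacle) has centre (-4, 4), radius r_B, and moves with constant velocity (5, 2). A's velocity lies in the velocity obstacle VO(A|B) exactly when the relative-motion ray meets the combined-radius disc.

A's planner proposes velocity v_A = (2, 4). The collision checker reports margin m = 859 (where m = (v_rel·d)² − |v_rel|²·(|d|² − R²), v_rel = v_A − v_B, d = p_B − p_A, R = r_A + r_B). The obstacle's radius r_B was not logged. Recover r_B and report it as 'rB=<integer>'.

m = 859
d = (-18, 5);  v_rel = (-3, 2),  |v_rel|² = 13
v_rel×d = (-3)·(5) − (2)·(-18) = 21
since m = R²·13 − 21²:  R² = (441 + 859) / 13 = 100
R = √100 = 10  ⇒  r_B = 10 − 6 = 4

rB=4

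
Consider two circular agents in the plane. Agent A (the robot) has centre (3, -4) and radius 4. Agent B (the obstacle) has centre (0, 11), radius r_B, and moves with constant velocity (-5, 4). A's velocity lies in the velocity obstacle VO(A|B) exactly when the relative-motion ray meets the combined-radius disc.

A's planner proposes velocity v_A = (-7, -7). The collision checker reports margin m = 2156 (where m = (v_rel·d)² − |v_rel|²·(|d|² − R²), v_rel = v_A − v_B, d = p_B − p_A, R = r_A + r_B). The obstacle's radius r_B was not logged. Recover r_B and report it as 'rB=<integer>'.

m = 2156
d = (-3, 15);  v_rel = (-2, -11),  |v_rel|² = 125
v_rel×d = (-2)·(15) − (-11)·(-3) = -63
since m = R²·125 − (-63)²:  R² = (3969 + 2156) / 125 = 49
R = √49 = 7  ⇒  r_B = 7 − 4 = 3

rB=3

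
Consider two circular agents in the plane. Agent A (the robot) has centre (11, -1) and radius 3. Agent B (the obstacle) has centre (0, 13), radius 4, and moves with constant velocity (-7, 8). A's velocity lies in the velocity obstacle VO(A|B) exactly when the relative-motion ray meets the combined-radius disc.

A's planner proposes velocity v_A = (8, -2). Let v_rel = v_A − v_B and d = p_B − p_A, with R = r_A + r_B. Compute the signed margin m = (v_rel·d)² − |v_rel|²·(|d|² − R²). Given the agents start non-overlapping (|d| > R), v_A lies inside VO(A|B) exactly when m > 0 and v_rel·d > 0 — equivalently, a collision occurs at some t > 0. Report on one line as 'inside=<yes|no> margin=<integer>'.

d = (-11, 14),  |d|² = 317;  R = 3+4 = 7,  c = 317−7² = 268
v_rel = (15, -10),  |v_rel|² = 325;  v_rel·d = (15)·(-11) + (-10)·(14) = -305
325·t² + 610·t + 268 = 0  ⇒  m = (-305)² − 325·268 = 5925
m = 5925 > 0,  v_rel·d = -305 < 0  ⇒  outside

inside=no margin=5925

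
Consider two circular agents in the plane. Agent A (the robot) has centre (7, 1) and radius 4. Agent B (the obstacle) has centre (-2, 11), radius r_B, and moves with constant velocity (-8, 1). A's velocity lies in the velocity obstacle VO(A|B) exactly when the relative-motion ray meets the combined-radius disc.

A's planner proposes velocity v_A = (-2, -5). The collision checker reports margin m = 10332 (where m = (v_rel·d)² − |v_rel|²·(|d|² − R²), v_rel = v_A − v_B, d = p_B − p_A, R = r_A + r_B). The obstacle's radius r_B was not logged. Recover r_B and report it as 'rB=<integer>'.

m = 10332
d = (-9, 10);  v_rel = (6, -6),  |v_rel|² = 72
v_rel×d = (6)·(10) − (-6)·(-9) = 6
since m = R²·72 − 6²:  R² = (36 + 10332) / 72 = 144
R = √144 = 12  ⇒  r_B = 12 − 4 = 8

rB=8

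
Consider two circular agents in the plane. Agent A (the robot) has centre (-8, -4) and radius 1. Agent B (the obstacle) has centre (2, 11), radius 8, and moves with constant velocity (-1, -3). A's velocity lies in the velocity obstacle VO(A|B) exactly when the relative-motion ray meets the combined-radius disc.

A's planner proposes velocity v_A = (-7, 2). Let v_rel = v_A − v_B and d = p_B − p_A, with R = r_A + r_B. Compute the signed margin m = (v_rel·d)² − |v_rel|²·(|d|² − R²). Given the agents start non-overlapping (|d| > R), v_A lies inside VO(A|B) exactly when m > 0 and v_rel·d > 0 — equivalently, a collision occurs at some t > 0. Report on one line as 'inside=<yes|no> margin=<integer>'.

d = (10, 15),  |d|² = 325;  R = 1+8 = 9,  c = 325−9² = 244
v_rel = (-6, 5),  |v_rel|² = 61;  v_rel·d = (-6)·(10) + (5)·(15) = 15
61·t² − 30·t + 244 = 0  ⇒  m = 15² − 61·244 = -14659
m = -14659 < 0,  v_rel·d = 15 > 0  ⇒  outside

inside=no margin=-14659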